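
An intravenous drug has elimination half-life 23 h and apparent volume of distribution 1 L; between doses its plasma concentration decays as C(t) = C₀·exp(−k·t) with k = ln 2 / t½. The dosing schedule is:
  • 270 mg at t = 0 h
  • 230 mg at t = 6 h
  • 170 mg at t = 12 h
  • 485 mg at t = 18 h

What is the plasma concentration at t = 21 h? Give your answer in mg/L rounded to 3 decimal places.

k = ln 2 / 23 = 0.03014 per h
Dose 1 (270 mg at t=0 h): 270·exp(−0.03014·21) = 143.387 mg/L
Dose 2 (230 mg at t=6 h): 230·exp(−0.03014·15) = 146.354 mg/L
Dose 3 (170 mg at t=12 h): 170·exp(−0.03014·9) = 129.615 mg/L
Dose 4 (485 mg at t=18 h): 485·exp(−0.03014·3) = 443.075 mg/L
C(21) = 143.387 + 146.354 + 129.615 + 443.075 = 862.430 mg/L

862.430 mg/L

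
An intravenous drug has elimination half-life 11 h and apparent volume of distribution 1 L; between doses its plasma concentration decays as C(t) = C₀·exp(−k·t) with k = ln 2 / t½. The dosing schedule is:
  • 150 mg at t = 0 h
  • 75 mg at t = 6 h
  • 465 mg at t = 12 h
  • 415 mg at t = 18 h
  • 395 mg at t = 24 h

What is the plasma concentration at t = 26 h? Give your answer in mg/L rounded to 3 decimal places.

k = ln 2 / 11 = 0.06301 per h
Dose 1 (150 mg at t=0 h): 150·exp(−0.06301·26) = 29.145 mg/L
Dose 2 (75 mg at t=6 h): 75·exp(−0.06301·20) = 21.268 mg/L
Dose 3 (465 mg at t=12 h): 465·exp(−0.06301·14) = 192.453 mg/L
Dose 4 (415 mg at t=18 h): 415·exp(−0.06301·8) = 250.679 mg/L
Dose 5 (395 mg at t=24 h): 395·exp(−0.06301·2) = 348.229 mg/L
C(26) = 29.145 + 21.268 + 192.453 + 250.679 + 348.229 = 841.773 mg/L

841.773 mg/L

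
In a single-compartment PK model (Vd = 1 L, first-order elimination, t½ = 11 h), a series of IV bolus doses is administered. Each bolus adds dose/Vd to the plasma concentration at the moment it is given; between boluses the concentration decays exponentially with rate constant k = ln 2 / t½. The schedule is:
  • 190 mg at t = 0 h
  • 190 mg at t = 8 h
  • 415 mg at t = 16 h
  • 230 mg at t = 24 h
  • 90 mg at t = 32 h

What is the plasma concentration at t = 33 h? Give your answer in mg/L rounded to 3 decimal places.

420.192 mg/L

k = ln 2 / 11 = 0.06301 per h
Dose 1 (190 mg at t=0 h): 190·exp(−0.06301·33) = 23.750 mg/L
Dose 2 (190 mg at t=8 h): 190·exp(−0.06301·25) = 39.318 mg/L
Dose 3 (415 mg at t=16 h): 415·exp(−0.06301·17) = 142.174 mg/L
Dose 4 (230 mg at t=24 h): 230·exp(−0.06301·9) = 130.446 mg/L
Dose 5 (90 mg at t=32 h): 90·exp(−0.06301·1) = 84.504 mg/L
C(33) = 23.750 + 39.318 + 142.174 + 130.446 + 84.504 = 420.192 mg/L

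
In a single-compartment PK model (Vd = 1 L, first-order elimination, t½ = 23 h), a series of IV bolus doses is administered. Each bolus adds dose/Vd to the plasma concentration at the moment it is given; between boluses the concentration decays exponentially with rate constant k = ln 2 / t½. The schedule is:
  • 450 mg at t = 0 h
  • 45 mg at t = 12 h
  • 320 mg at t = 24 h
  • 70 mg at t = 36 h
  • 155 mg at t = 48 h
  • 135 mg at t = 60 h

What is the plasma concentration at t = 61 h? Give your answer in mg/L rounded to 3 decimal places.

k = ln 2 / 23 = 0.03014 per h
Dose 1 (450 mg at t=0 h): 450·exp(−0.03014·61) = 71.586 mg/L
Dose 2 (45 mg at t=12 h): 45·exp(−0.03014·49) = 10.278 mg/L
Dose 3 (320 mg at t=24 h): 320·exp(−0.03014·37) = 104.926 mg/L
Dose 4 (70 mg at t=36 h): 70·exp(−0.03014·25) = 32.953 mg/L
Dose 5 (155 mg at t=48 h): 155·exp(−0.03014·13) = 104.757 mg/L
Dose 6 (135 mg at t=60 h): 135·exp(−0.03014·1) = 130.992 mg/L
C(61) = 71.586 + 10.278 + 104.926 + 32.953 + 104.757 + 130.992 = 455.492 mg/L

455.492 mg/L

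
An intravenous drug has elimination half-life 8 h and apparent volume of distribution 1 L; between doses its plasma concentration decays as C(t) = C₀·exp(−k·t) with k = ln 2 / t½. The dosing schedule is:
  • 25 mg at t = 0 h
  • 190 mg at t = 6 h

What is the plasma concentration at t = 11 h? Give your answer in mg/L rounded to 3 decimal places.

k = ln 2 / 8 = 0.08664 per h
Dose 1 (25 mg at t=0 h): 25·exp(−0.08664·11) = 9.639 mg/L
Dose 2 (190 mg at t=6 h): 190·exp(−0.08664·5) = 123.200 mg/L
C(11) = 9.639 + 123.200 = 132.839 mg/L

132.839 mg/L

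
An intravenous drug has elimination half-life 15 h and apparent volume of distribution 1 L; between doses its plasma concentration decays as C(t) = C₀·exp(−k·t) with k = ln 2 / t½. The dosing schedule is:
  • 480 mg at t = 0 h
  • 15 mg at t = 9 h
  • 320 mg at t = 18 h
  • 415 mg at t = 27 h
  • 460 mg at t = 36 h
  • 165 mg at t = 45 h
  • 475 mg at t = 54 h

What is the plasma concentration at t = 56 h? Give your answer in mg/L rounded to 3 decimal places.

k = ln 2 / 15 = 0.04621 per h
Dose 1 (480 mg at t=0 h): 480·exp(−0.04621·56) = 36.091 mg/L
Dose 2 (15 mg at t=9 h): 15·exp(−0.04621·47) = 1.709 mg/L
Dose 3 (320 mg at t=18 h): 320·exp(−0.04621·38) = 55.277 mg/L
Dose 4 (415 mg at t=27 h): 415·exp(−0.04621·29) = 108.657 mg/L
Dose 5 (460 mg at t=36 h): 460·exp(−0.04621·20) = 182.551 mg/L
Dose 6 (165 mg at t=45 h): 165·exp(−0.04621·11) = 99.250 mg/L
Dose 7 (475 mg at t=54 h): 475·exp(−0.04621·2) = 433.068 mg/L
C(56) = 36.091 + 1.709 + 55.277 + 108.657 + 182.551 + 99.250 + 433.068 = 916.602 mg/L

916.602 mg/L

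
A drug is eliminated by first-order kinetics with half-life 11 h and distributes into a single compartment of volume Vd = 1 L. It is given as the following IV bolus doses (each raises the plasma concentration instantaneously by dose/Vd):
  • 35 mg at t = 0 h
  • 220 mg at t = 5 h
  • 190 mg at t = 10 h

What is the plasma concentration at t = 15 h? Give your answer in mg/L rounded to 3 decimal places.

k = ln 2 / 11 = 0.06301 per h
Dose 1 (35 mg at t=0 h): 35·exp(−0.06301·15) = 13.601 mg/L
Dose 2 (220 mg at t=5 h): 220·exp(−0.06301·10) = 117.155 mg/L
Dose 3 (190 mg at t=10 h): 190·exp(−0.06301·5) = 138.651 mg/L
C(15) = 13.601 + 117.155 + 138.651 = 269.406 mg/L

269.406 mg/L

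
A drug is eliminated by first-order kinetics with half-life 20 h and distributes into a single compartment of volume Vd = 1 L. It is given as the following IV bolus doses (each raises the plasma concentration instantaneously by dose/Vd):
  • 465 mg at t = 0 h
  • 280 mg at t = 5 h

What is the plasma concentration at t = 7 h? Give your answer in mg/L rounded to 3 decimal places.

626.081 mg/L

k = ln 2 / 20 = 0.03466 per h
Dose 1 (465 mg at t=0 h): 465·exp(−0.03466·7) = 364.832 mg/L
Dose 2 (280 mg at t=5 h): 280·exp(−0.03466·2) = 261.249 mg/L
C(7) = 364.832 + 261.249 = 626.081 mg/L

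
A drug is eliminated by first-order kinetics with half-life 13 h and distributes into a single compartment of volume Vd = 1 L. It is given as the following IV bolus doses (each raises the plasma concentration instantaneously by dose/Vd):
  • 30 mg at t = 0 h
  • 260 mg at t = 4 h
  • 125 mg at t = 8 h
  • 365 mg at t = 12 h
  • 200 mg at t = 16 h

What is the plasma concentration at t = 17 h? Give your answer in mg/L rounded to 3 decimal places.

688.676 mg/L

k = ln 2 / 13 = 0.05332 per h
Dose 1 (30 mg at t=0 h): 30·exp(−0.05332·17) = 12.119 mg/L
Dose 2 (260 mg at t=4 h): 260·exp(−0.05332·13) = 130.000 mg/L
Dose 3 (125 mg at t=8 h): 125·exp(−0.05332·9) = 77.358 mg/L
Dose 4 (365 mg at t=12 h): 365·exp(−0.05332·5) = 279.584 mg/L
Dose 5 (200 mg at t=16 h): 200·exp(−0.05332·1) = 189.616 mg/L
C(17) = 12.119 + 130.000 + 77.358 + 279.584 + 189.616 = 688.676 mg/L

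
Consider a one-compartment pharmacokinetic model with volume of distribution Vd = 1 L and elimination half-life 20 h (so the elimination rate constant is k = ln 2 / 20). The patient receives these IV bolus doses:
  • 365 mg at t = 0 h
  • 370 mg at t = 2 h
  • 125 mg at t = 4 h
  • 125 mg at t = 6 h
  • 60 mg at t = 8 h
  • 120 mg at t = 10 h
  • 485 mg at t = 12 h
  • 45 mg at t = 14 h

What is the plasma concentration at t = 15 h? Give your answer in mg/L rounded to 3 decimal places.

k = ln 2 / 20 = 0.03466 per h
Dose 1 (365 mg at t=0 h): 365·exp(−0.03466·15) = 217.030 mg/L
Dose 2 (370 mg at t=2 h): 370·exp(−0.03466·13) = 235.794 mg/L
Dose 3 (125 mg at t=4 h): 125·exp(−0.03466·11) = 85.378 mg/L
Dose 4 (125 mg at t=6 h): 125·exp(−0.03466·9) = 91.505 mg/L
Dose 5 (60 mg at t=8 h): 60·exp(−0.03466·7) = 47.075 mg/L
Dose 6 (120 mg at t=10 h): 120·exp(−0.03466·5) = 100.908 mg/L
Dose 7 (485 mg at t=12 h): 485·exp(−0.03466·3) = 437.106 mg/L
Dose 8 (45 mg at t=14 h): 45·exp(−0.03466·1) = 43.467 mg/L
C(15) = 217.030 + 235.794 + 85.378 + 91.505 + 47.075 + 100.908 + 437.106 + 43.467 = 1258.263 mg/L

1258.263 mg/L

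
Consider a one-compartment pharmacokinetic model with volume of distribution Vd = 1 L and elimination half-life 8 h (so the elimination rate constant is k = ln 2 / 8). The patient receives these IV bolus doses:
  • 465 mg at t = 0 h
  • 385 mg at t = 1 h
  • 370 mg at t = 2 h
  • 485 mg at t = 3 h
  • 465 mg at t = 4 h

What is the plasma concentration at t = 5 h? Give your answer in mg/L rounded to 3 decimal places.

k = ln 2 / 8 = 0.08664 per h
Dose 1 (465 mg at t=0 h): 465·exp(−0.08664·5) = 301.515 mg/L
Dose 2 (385 mg at t=1 h): 385·exp(−0.08664·4) = 272.236 mg/L
Dose 3 (370 mg at t=2 h): 370·exp(−0.08664·3) = 285.309 mg/L
Dose 4 (485 mg at t=3 h): 485·exp(−0.08664·2) = 407.835 mg/L
Dose 5 (465 mg at t=4 h): 465·exp(−0.08664·1) = 426.407 mg/L
C(5) = 301.515 + 272.236 + 285.309 + 407.835 + 426.407 = 1693.302 mg/L

1693.302 mg/L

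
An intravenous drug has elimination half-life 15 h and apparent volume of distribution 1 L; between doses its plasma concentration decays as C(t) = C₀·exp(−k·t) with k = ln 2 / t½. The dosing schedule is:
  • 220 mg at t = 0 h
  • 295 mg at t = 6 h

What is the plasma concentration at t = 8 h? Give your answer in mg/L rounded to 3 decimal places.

k = ln 2 / 15 = 0.04621 per h
Dose 1 (220 mg at t=0 h): 220·exp(−0.04621·8) = 152.010 mg/L
Dose 2 (295 mg at t=6 h): 295·exp(−0.04621·2) = 268.958 mg/L
C(8) = 152.010 + 268.958 = 420.969 mg/L

420.969 mg/L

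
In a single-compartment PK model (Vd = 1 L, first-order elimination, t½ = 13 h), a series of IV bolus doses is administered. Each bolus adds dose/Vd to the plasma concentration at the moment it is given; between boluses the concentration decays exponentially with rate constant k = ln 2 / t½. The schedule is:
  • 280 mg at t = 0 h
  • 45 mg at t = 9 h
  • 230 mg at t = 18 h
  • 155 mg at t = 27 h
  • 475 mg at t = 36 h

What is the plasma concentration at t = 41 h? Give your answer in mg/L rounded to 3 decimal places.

544.422 mg/L

k = ln 2 / 13 = 0.05332 per h
Dose 1 (280 mg at t=0 h): 280·exp(−0.05332·41) = 31.460 mg/L
Dose 2 (45 mg at t=9 h): 45·exp(−0.05332·32) = 8.170 mg/L
Dose 3 (230 mg at t=18 h): 230·exp(−0.05332·23) = 67.474 mg/L
Dose 4 (155 mg at t=27 h): 155·exp(−0.05332·14) = 73.476 mg/L
Dose 5 (475 mg at t=36 h): 475·exp(−0.05332·5) = 363.842 mg/L
C(41) = 31.460 + 8.170 + 67.474 + 73.476 + 363.842 = 544.422 mg/L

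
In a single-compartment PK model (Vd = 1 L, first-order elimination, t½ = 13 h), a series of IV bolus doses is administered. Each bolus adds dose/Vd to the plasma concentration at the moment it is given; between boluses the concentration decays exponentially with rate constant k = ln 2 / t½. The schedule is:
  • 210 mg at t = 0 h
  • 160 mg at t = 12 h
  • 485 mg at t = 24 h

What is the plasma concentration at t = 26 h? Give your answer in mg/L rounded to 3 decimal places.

564.289 mg/L

k = ln 2 / 13 = 0.05332 per h
Dose 1 (210 mg at t=0 h): 210·exp(−0.05332·26) = 52.500 mg/L
Dose 2 (160 mg at t=12 h): 160·exp(−0.05332·14) = 75.846 mg/L
Dose 3 (485 mg at t=24 h): 485·exp(−0.05332·2) = 435.943 mg/L
C(26) = 52.500 + 75.846 + 435.943 = 564.289 mg/L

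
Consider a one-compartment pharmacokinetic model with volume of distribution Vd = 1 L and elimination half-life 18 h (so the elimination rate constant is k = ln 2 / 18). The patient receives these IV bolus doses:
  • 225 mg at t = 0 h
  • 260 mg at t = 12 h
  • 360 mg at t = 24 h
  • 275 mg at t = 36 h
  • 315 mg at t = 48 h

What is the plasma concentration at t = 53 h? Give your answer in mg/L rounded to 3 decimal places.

603.419 mg/L

k = ln 2 / 18 = 0.03851 per h
Dose 1 (225 mg at t=0 h): 225·exp(−0.03851·53) = 29.229 mg/L
Dose 2 (260 mg at t=12 h): 260·exp(−0.03851·41) = 53.616 mg/L
Dose 3 (360 mg at t=24 h): 360·exp(−0.03851·29) = 117.845 mg/L
Dose 4 (275 mg at t=36 h): 275·exp(−0.03851·17) = 142.898 mg/L
Dose 5 (315 mg at t=48 h): 315·exp(−0.03851·5) = 259.831 mg/L
C(53) = 29.229 + 53.616 + 117.845 + 142.898 + 259.831 = 603.419 mg/L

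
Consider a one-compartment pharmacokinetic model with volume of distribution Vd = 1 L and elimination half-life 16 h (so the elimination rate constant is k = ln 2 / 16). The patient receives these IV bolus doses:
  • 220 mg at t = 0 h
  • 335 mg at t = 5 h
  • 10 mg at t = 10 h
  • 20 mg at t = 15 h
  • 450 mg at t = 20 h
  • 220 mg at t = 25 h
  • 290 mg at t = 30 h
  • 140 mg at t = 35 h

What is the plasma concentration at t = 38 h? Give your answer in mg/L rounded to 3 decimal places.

792.558 mg/L

k = ln 2 / 16 = 0.04332 per h
Dose 1 (220 mg at t=0 h): 220·exp(−0.04332·38) = 42.411 mg/L
Dose 2 (335 mg at t=5 h): 335·exp(−0.04332·33) = 80.199 mg/L
Dose 3 (10 mg at t=10 h): 10·exp(−0.04332·28) = 2.973 mg/L
Dose 4 (20 mg at t=15 h): 20·exp(−0.04332·23) = 7.384 mg/L
Dose 5 (450 mg at t=20 h): 450·exp(−0.04332·18) = 206.326 mg/L
Dose 6 (220 mg at t=25 h): 220·exp(−0.04332·13) = 125.267 mg/L
Dose 7 (290 mg at t=30 h): 290·exp(−0.04332·8) = 205.061 mg/L
Dose 8 (140 mg at t=35 h): 140·exp(−0.04332·3) = 122.938 mg/L
C(38) = 42.411 + 80.199 + 2.973 + 7.384 + 206.326 + 125.267 + 205.061 + 122.938 = 792.558 mg/L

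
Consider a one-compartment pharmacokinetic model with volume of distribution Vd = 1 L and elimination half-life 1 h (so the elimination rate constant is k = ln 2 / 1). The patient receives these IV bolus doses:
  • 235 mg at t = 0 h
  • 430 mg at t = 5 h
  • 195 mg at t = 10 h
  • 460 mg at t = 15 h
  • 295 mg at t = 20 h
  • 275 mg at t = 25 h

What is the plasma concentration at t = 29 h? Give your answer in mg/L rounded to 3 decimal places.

k = ln 2 / 1 = 0.69315 per h
Dose 1 (235 mg at t=0 h): 235·exp(−0.69315·29) = 0.000 mg/L
Dose 2 (430 mg at t=5 h): 430·exp(−0.69315·24) = 0.000 mg/L
Dose 3 (195 mg at t=10 h): 195·exp(−0.69315·19) = 0.000 mg/L
Dose 4 (460 mg at t=15 h): 460·exp(−0.69315·14) = 0.028 mg/L
Dose 5 (295 mg at t=20 h): 295·exp(−0.69315·9) = 0.576 mg/L
Dose 6 (275 mg at t=25 h): 275·exp(−0.69315·4) = 17.188 mg/L
C(29) = 0.000 + 0.000 + 0.000 + 0.028 + 0.576 + 17.188 = 17.792 mg/L

17.792 mg/L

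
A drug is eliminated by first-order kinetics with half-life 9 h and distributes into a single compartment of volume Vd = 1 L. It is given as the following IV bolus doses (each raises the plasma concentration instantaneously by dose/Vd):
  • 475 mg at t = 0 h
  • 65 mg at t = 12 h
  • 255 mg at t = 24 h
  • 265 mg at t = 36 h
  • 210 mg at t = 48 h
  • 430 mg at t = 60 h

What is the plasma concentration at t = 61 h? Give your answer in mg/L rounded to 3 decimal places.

534.506 mg/L

k = ln 2 / 9 = 0.07702 per h
Dose 1 (475 mg at t=0 h): 475·exp(−0.07702·61) = 4.329 mg/L
Dose 2 (65 mg at t=12 h): 65·exp(−0.07702·49) = 1.493 mg/L
Dose 3 (255 mg at t=24 h): 255·exp(−0.07702·37) = 14.756 mg/L
Dose 4 (265 mg at t=36 h): 265·exp(−0.07702·25) = 38.641 mg/L
Dose 5 (210 mg at t=48 h): 210·exp(−0.07702·13) = 77.161 mg/L
Dose 6 (430 mg at t=60 h): 430·exp(−0.07702·1) = 398.126 mg/L
C(61) = 4.329 + 1.493 + 14.756 + 38.641 + 77.161 + 398.126 = 534.506 mg/L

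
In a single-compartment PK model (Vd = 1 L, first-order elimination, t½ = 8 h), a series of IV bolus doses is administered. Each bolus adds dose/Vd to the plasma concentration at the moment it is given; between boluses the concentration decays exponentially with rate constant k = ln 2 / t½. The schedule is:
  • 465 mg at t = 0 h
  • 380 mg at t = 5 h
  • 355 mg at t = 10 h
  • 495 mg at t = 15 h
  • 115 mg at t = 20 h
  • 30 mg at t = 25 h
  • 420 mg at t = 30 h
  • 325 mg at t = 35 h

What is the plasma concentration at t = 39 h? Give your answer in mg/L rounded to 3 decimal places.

579.935 mg/L

k = ln 2 / 8 = 0.08664 per h
Dose 1 (465 mg at t=0 h): 465·exp(−0.08664·39) = 15.846 mg/L
Dose 2 (380 mg at t=5 h): 380·exp(−0.08664·34) = 19.971 mg/L
Dose 3 (355 mg at t=10 h): 355·exp(−0.08664·29) = 28.774 mg/L
Dose 4 (495 mg at t=15 h): 495·exp(−0.08664·24) = 61.875 mg/L
Dose 5 (115 mg at t=20 h): 115·exp(−0.08664·19) = 22.169 mg/L
Dose 6 (30 mg at t=25 h): 30·exp(−0.08664·14) = 8.919 mg/L
Dose 7 (420 mg at t=30 h): 420·exp(−0.08664·9) = 192.571 mg/L
Dose 8 (325 mg at t=35 h): 325·exp(−0.08664·4) = 229.810 mg/L
C(39) = 15.846 + 19.971 + 28.774 + 61.875 + 22.169 + 8.919 + 192.571 + 229.810 = 579.935 mg/L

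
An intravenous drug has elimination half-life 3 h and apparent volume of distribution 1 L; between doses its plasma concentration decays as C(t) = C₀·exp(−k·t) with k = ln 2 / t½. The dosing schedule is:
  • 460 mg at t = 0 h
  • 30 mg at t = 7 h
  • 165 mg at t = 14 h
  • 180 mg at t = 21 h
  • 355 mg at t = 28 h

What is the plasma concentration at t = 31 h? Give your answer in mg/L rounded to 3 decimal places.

k = ln 2 / 3 = 0.23105 per h
Dose 1 (460 mg at t=0 h): 460·exp(−0.23105·31) = 0.357 mg/L
Dose 2 (30 mg at t=7 h): 30·exp(−0.23105·24) = 0.117 mg/L
Dose 3 (165 mg at t=14 h): 165·exp(−0.23105·17) = 3.248 mg/L
Dose 4 (180 mg at t=21 h): 180·exp(−0.23105·10) = 17.858 mg/L
Dose 5 (355 mg at t=28 h): 355·exp(−0.23105·3) = 177.500 mg/L
C(31) = 0.357 + 0.117 + 3.248 + 17.858 + 177.500 = 199.080 mg/L

199.080 mg/L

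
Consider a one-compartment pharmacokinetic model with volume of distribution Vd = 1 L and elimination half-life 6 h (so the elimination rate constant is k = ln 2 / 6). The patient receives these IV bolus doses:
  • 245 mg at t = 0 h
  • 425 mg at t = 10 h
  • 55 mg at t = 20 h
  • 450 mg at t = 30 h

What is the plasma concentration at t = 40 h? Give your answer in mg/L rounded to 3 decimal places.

162.891 mg/L

k = ln 2 / 6 = 0.11552 per h
Dose 1 (245 mg at t=0 h): 245·exp(−0.11552·40) = 2.412 mg/L
Dose 2 (425 mg at t=10 h): 425·exp(−0.11552·30) = 13.281 mg/L
Dose 3 (55 mg at t=20 h): 55·exp(−0.11552·20) = 5.457 mg/L
Dose 4 (450 mg at t=30 h): 450·exp(−0.11552·10) = 141.741 mg/L
C(40) = 2.412 + 13.281 + 5.457 + 141.741 = 162.891 mg/L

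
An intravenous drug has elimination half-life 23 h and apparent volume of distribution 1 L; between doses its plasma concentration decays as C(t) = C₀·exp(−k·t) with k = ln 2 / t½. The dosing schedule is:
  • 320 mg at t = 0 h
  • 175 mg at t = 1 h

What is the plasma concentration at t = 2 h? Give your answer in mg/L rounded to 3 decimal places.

471.087 mg/L

k = ln 2 / 23 = 0.03014 per h
Dose 1 (320 mg at t=0 h): 320·exp(−0.03014·2) = 301.282 mg/L
Dose 2 (175 mg at t=1 h): 175·exp(−0.03014·1) = 169.805 mg/L
C(2) = 301.282 + 169.805 = 471.087 mg/L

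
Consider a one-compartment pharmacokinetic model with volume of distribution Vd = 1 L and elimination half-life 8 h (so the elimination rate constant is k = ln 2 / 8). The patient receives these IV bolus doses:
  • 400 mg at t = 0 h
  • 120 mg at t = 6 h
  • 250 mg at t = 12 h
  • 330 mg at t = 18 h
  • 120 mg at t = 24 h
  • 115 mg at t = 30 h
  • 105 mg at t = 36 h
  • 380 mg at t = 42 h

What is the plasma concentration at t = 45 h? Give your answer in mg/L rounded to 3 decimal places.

k = ln 2 / 8 = 0.08664 per h
Dose 1 (400 mg at t=0 h): 400·exp(−0.08664·45) = 8.105 mg/L
Dose 2 (120 mg at t=6 h): 120·exp(−0.08664·39) = 4.089 mg/L
Dose 3 (250 mg at t=12 h): 250·exp(−0.08664·33) = 14.328 mg/L
Dose 4 (330 mg at t=18 h): 330·exp(−0.08664·27) = 31.808 mg/L
Dose 5 (120 mg at t=24 h): 120·exp(−0.08664·21) = 19.453 mg/L
Dose 6 (115 mg at t=30 h): 115·exp(−0.08664·15) = 31.352 mg/L
Dose 7 (105 mg at t=36 h): 105·exp(−0.08664·9) = 48.143 mg/L
Dose 8 (380 mg at t=42 h): 380·exp(−0.08664·3) = 293.020 mg/L
C(45) = 8.105 + 4.089 + 14.328 + 31.808 + 19.453 + 31.352 + 48.143 + 293.020 = 450.298 mg/L

450.298 mg/L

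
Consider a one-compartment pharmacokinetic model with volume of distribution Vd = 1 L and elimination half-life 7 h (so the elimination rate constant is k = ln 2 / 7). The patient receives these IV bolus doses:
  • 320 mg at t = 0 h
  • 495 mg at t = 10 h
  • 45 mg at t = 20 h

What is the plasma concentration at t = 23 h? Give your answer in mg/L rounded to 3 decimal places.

202.879 mg/L

k = ln 2 / 7 = 0.09902 per h
Dose 1 (320 mg at t=0 h): 320·exp(−0.09902·23) = 32.813 mg/L
Dose 2 (495 mg at t=10 h): 495·exp(−0.09902·13) = 136.631 mg/L
Dose 3 (45 mg at t=20 h): 45·exp(−0.09902·3) = 33.435 mg/L
C(23) = 32.813 + 136.631 + 33.435 = 202.879 mg/L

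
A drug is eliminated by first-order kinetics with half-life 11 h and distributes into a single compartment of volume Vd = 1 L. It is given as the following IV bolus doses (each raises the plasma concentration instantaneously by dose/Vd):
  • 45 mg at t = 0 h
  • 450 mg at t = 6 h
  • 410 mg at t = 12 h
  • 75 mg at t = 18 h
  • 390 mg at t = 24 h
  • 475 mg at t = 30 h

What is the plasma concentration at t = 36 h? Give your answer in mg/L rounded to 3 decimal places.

k = ln 2 / 11 = 0.06301 per h
Dose 1 (45 mg at t=0 h): 45·exp(−0.06301·36) = 4.656 mg/L
Dose 2 (450 mg at t=6 h): 450·exp(−0.06301·30) = 67.955 mg/L
Dose 3 (410 mg at t=12 h): 410·exp(−0.06301·24) = 90.363 mg/L
Dose 4 (75 mg at t=18 h): 75·exp(−0.06301·18) = 24.125 mg/L
Dose 5 (390 mg at t=24 h): 390·exp(−0.06301·12) = 183.092 mg/L
Dose 6 (475 mg at t=30 h): 475·exp(−0.06301·6) = 325.458 mg/L
C(36) = 4.656 + 67.955 + 90.363 + 24.125 + 183.092 + 325.458 = 695.649 mg/L

695.649 mg/L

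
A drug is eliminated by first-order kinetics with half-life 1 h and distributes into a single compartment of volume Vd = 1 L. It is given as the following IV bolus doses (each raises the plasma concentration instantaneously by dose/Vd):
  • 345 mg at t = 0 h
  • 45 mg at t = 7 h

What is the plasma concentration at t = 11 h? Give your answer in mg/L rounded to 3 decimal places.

2.981 mg/L

k = ln 2 / 1 = 0.69315 per h
Dose 1 (345 mg at t=0 h): 345·exp(−0.69315·11) = 0.168 mg/L
Dose 2 (45 mg at t=7 h): 45·exp(−0.69315·4) = 2.812 mg/L
C(11) = 0.168 + 2.812 = 2.981 mg/L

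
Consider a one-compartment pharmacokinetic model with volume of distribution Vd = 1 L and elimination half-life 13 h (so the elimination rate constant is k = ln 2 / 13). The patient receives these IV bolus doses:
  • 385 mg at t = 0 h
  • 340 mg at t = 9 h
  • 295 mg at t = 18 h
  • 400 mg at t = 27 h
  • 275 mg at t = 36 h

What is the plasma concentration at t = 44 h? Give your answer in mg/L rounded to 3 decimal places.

504.311 mg/L

k = ln 2 / 13 = 0.05332 per h
Dose 1 (385 mg at t=0 h): 385·exp(−0.05332·44) = 36.863 mg/L
Dose 2 (340 mg at t=9 h): 340·exp(−0.05332·35) = 52.603 mg/L
Dose 3 (295 mg at t=18 h): 295·exp(−0.05332·26) = 73.750 mg/L
Dose 4 (400 mg at t=27 h): 400·exp(−0.05332·17) = 161.587 mg/L
Dose 5 (275 mg at t=36 h): 275·exp(−0.05332·8) = 179.508 mg/L
C(44) = 36.863 + 52.603 + 73.750 + 161.587 + 179.508 = 504.311 mg/L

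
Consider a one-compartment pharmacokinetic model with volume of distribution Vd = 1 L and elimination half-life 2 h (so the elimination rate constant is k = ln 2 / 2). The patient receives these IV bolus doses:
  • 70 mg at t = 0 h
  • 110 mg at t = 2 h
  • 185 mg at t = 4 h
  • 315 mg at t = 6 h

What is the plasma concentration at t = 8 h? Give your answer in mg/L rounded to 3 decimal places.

221.875 mg/L

k = ln 2 / 2 = 0.34657 per h
Dose 1 (70 mg at t=0 h): 70·exp(−0.34657·8) = 4.375 mg/L
Dose 2 (110 mg at t=2 h): 110·exp(−0.34657·6) = 13.750 mg/L
Dose 3 (185 mg at t=4 h): 185·exp(−0.34657·4) = 46.250 mg/L
Dose 4 (315 mg at t=6 h): 315·exp(−0.34657·2) = 157.500 mg/L
C(8) = 4.375 + 13.750 + 46.250 + 157.500 = 221.875 mg/L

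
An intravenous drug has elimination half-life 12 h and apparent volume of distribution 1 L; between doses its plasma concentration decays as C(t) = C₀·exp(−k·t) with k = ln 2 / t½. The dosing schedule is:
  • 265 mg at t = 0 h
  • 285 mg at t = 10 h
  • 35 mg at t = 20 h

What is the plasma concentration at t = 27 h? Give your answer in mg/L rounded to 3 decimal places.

k = ln 2 / 12 = 0.05776 per h
Dose 1 (265 mg at t=0 h): 265·exp(−0.05776·27) = 55.709 mg/L
Dose 2 (285 mg at t=10 h): 285·exp(−0.05776·17) = 106.754 mg/L
Dose 3 (35 mg at t=20 h): 35·exp(−0.05776·7) = 23.360 mg/L
C(27) = 55.709 + 106.754 + 23.360 = 185.823 mg/L

185.823 mg/L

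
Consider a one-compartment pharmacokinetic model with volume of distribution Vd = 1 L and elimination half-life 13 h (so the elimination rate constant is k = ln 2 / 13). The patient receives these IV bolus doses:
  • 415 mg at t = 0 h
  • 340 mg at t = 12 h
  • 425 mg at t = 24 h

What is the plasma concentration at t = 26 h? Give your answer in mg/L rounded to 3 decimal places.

646.935 mg/L

k = ln 2 / 13 = 0.05332 per h
Dose 1 (415 mg at t=0 h): 415·exp(−0.05332·26) = 103.750 mg/L
Dose 2 (340 mg at t=12 h): 340·exp(−0.05332·14) = 161.173 mg/L
Dose 3 (425 mg at t=24 h): 425·exp(−0.05332·2) = 382.012 mg/L
C(26) = 103.750 + 161.173 + 382.012 = 646.935 mg/L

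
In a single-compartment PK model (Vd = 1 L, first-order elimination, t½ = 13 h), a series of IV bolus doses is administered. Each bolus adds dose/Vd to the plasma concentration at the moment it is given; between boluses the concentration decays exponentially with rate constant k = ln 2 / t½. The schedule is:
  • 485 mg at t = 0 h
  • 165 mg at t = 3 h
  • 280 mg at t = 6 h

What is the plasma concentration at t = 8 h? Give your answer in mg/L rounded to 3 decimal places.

k = ln 2 / 13 = 0.05332 per h
Dose 1 (485 mg at t=0 h): 485·exp(−0.05332·8) = 316.587 mg/L
Dose 2 (165 mg at t=3 h): 165·exp(−0.05332·5) = 126.387 mg/L
Dose 3 (280 mg at t=6 h): 280·exp(−0.05332·2) = 251.678 mg/L
C(8) = 316.587 + 126.387 + 251.678 = 694.652 mg/L

694.652 mg/L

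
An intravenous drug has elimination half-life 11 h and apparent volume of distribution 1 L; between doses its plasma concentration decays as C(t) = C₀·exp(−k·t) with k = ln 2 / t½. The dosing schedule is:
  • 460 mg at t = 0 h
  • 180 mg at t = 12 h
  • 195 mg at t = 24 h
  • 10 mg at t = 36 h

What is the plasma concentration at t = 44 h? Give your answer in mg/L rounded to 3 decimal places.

k = ln 2 / 11 = 0.06301 per h
Dose 1 (460 mg at t=0 h): 460·exp(−0.06301·44) = 28.750 mg/L
Dose 2 (180 mg at t=12 h): 180·exp(−0.06301·32) = 23.963 mg/L
Dose 3 (195 mg at t=24 h): 195·exp(−0.06301·20) = 55.298 mg/L
Dose 4 (10 mg at t=36 h): 10·exp(−0.06301·8) = 6.040 mg/L
C(44) = 28.750 + 23.963 + 55.298 + 6.040 = 114.052 mg/L

114.052 mg/L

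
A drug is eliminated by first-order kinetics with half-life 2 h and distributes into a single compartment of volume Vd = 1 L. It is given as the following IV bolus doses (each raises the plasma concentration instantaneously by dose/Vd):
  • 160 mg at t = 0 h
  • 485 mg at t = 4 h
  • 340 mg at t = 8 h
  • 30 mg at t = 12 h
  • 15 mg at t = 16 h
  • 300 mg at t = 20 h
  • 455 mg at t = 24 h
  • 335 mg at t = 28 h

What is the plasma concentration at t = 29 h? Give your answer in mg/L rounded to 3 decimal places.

331.146 mg/L

k = ln 2 / 2 = 0.34657 per h
Dose 1 (160 mg at t=0 h): 160·exp(−0.34657·29) = 0.007 mg/L
Dose 2 (485 mg at t=4 h): 485·exp(−0.34657·25) = 0.084 mg/L
Dose 3 (340 mg at t=8 h): 340·exp(−0.34657·21) = 0.235 mg/L
Dose 4 (30 mg at t=12 h): 30·exp(−0.34657·17) = 0.083 mg/L
Dose 5 (15 mg at t=16 h): 15·exp(−0.34657·13) = 0.166 mg/L
Dose 6 (300 mg at t=20 h): 300·exp(−0.34657·9) = 13.258 mg/L
Dose 7 (455 mg at t=24 h): 455·exp(−0.34657·5) = 80.433 mg/L
Dose 8 (335 mg at t=28 h): 335·exp(−0.34657·1) = 236.881 mg/L
C(29) = 0.007 + 0.084 + 0.235 + 0.083 + 0.166 + 13.258 + 80.433 + 236.881 = 331.146 mg/L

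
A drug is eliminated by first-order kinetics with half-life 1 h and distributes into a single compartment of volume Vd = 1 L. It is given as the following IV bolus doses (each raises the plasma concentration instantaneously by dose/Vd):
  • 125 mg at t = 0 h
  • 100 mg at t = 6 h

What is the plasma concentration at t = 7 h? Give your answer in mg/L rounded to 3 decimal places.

50.977 mg/L

k = ln 2 / 1 = 0.69315 per h
Dose 1 (125 mg at t=0 h): 125·exp(−0.69315·7) = 0.977 mg/L
Dose 2 (100 mg at t=6 h): 100·exp(−0.69315·1) = 50.000 mg/L
C(7) = 0.977 + 50.000 = 50.977 mg/L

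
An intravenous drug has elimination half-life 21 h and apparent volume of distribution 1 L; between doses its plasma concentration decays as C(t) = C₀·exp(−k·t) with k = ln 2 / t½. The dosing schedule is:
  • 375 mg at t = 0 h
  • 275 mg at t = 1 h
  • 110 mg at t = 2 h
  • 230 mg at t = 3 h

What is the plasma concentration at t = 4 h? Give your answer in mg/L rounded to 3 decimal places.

903.198 mg/L

k = ln 2 / 21 = 0.03301 per h
Dose 1 (375 mg at t=0 h): 375·exp(−0.03301·4) = 328.619 mg/L
Dose 2 (275 mg at t=1 h): 275·exp(−0.03301·3) = 249.074 mg/L
Dose 3 (110 mg at t=2 h): 110·exp(−0.03301·2) = 102.973 mg/L
Dose 4 (230 mg at t=3 h): 230·exp(−0.03301·1) = 222.532 mg/L
C(4) = 328.619 + 249.074 + 102.973 + 222.532 = 903.198 mg/L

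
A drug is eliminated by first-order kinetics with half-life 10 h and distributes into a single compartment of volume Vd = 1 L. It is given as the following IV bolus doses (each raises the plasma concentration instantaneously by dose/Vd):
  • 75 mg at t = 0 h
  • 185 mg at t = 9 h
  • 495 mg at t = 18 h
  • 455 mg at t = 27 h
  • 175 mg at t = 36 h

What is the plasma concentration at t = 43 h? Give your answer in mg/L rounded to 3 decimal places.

366.657 mg/L

k = ln 2 / 10 = 0.06931 per h
Dose 1 (75 mg at t=0 h): 75·exp(−0.06931·43) = 3.807 mg/L
Dose 2 (185 mg at t=9 h): 185·exp(−0.06931·34) = 17.525 mg/L
Dose 3 (495 mg at t=18 h): 495·exp(−0.06931·25) = 87.504 mg/L
Dose 4 (455 mg at t=27 h): 455·exp(−0.06931·16) = 150.094 mg/L
Dose 5 (175 mg at t=36 h): 175·exp(−0.06931·7) = 107.725 mg/L
C(43) = 3.807 + 17.525 + 87.504 + 150.094 + 107.725 = 366.657 mg/L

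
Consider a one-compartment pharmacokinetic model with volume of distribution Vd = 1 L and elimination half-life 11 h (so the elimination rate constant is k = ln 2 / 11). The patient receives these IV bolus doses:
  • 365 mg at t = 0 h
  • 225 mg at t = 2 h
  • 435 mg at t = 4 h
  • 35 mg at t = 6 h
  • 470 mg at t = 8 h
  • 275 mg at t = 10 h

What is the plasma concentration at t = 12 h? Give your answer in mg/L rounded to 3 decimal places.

1185.636 mg/L

k = ln 2 / 11 = 0.06301 per h
Dose 1 (365 mg at t=0 h): 365·exp(−0.06301·12) = 171.355 mg/L
Dose 2 (225 mg at t=2 h): 225·exp(−0.06301·10) = 119.817 mg/L
Dose 3 (435 mg at t=4 h): 435·exp(−0.06301·8) = 262.759 mg/L
Dose 4 (35 mg at t=6 h): 35·exp(−0.06301·6) = 23.981 mg/L
Dose 5 (470 mg at t=8 h): 470·exp(−0.06301·4) = 365.285 mg/L
Dose 6 (275 mg at t=10 h): 275·exp(−0.06301·2) = 242.438 mg/L
C(12) = 171.355 + 119.817 + 262.759 + 23.981 + 365.285 + 242.438 = 1185.636 mg/L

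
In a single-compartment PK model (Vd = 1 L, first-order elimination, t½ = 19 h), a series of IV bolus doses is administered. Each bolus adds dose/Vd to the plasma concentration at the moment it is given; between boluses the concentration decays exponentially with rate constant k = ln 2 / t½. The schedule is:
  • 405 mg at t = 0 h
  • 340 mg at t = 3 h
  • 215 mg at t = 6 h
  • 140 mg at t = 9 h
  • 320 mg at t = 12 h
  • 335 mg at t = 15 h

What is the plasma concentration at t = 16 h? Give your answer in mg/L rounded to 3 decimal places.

k = ln 2 / 19 = 0.03648 per h
Dose 1 (405 mg at t=0 h): 405·exp(−0.03648·16) = 225.921 mg/L
Dose 2 (340 mg at t=3 h): 340·exp(−0.03648·13) = 211.598 mg/L
Dose 3 (215 mg at t=6 h): 215·exp(−0.03648·10) = 149.280 mg/L
Dose 4 (140 mg at t=9 h): 140·exp(−0.03648·7) = 108.448 mg/L
Dose 5 (320 mg at t=12 h): 320·exp(−0.03648·4) = 276.551 mg/L
Dose 6 (335 mg at t=15 h): 335·exp(−0.03648·1) = 322.999 mg/L
C(16) = 225.921 + 211.598 + 149.280 + 108.448 + 276.551 + 322.999 = 1294.797 mg/L

1294.797 mg/L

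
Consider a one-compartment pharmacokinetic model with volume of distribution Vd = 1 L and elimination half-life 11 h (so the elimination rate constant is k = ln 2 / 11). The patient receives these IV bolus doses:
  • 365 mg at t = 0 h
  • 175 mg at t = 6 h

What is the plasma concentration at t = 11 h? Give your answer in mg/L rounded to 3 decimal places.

k = ln 2 / 11 = 0.06301 per h
Dose 1 (365 mg at t=0 h): 365·exp(−0.06301·11) = 182.500 mg/L
Dose 2 (175 mg at t=6 h): 175·exp(−0.06301·5) = 127.705 mg/L
C(11) = 182.500 + 127.705 = 310.205 mg/L

310.205 mg/L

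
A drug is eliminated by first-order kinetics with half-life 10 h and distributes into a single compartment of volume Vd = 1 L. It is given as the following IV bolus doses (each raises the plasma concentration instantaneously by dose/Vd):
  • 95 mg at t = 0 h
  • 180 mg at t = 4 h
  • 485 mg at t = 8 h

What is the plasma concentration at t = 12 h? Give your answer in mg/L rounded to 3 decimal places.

512.295 mg/L

k = ln 2 / 10 = 0.06931 per h
Dose 1 (95 mg at t=0 h): 95·exp(−0.06931·12) = 41.351 mg/L
Dose 2 (180 mg at t=4 h): 180·exp(−0.06931·8) = 103.383 mg/L
Dose 3 (485 mg at t=8 h): 485·exp(−0.06931·4) = 367.561 mg/L
C(12) = 41.351 + 103.383 + 367.561 = 512.295 mg/L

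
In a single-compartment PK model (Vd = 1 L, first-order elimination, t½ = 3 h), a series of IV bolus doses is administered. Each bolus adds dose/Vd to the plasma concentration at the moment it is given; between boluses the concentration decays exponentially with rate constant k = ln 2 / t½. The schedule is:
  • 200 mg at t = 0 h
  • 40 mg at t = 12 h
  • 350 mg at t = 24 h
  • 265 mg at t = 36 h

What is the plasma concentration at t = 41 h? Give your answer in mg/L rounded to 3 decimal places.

90.425 mg/L

k = ln 2 / 3 = 0.23105 per h
Dose 1 (200 mg at t=0 h): 200·exp(−0.23105·41) = 0.015 mg/L
Dose 2 (40 mg at t=12 h): 40·exp(−0.23105·29) = 0.049 mg/L
Dose 3 (350 mg at t=24 h): 350·exp(−0.23105·17) = 6.890 mg/L
Dose 4 (265 mg at t=36 h): 265·exp(−0.23105·5) = 83.470 mg/L
C(41) = 0.015 + 0.049 + 6.890 + 83.470 = 90.425 mg/L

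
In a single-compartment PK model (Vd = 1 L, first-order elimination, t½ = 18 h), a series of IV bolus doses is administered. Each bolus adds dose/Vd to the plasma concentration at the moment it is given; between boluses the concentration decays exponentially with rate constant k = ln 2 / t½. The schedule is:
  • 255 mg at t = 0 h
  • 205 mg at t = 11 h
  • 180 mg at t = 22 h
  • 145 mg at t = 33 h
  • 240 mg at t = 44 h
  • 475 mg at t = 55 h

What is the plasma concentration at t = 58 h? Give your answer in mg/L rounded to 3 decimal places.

k = ln 2 / 18 = 0.03851 per h
Dose 1 (255 mg at t=0 h): 255·exp(−0.03851·58) = 27.325 mg/L
Dose 2 (205 mg at t=11 h): 205·exp(−0.03851·47) = 33.553 mg/L
Dose 3 (180 mg at t=22 h): 180·exp(−0.03851·36) = 45.000 mg/L
Dose 4 (145 mg at t=33 h): 145·exp(−0.03851·25) = 55.370 mg/L
Dose 5 (240 mg at t=44 h): 240·exp(−0.03851·14) = 139.983 mg/L
Dose 6 (475 mg at t=55 h): 475·exp(−0.03851·3) = 423.177 mg/L
C(58) = 27.325 + 33.553 + 45.000 + 55.370 + 139.983 + 423.177 = 724.408 mg/L

724.408 mg/L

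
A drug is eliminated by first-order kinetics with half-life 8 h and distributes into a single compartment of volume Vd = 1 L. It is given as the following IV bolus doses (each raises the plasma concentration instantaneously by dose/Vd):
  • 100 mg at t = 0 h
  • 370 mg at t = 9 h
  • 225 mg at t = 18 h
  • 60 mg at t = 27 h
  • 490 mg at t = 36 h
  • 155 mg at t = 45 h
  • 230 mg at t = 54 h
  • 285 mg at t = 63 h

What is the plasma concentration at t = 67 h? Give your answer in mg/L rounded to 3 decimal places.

k = ln 2 / 8 = 0.08664 per h
Dose 1 (100 mg at t=0 h): 100·exp(−0.08664·67) = 0.301 mg/L
Dose 2 (370 mg at t=9 h): 370·exp(−0.08664·58) = 2.431 mg/L
Dose 3 (225 mg at t=18 h): 225·exp(−0.08664·49) = 3.224 mg/L
Dose 4 (60 mg at t=27 h): 60·exp(−0.08664·40) = 1.875 mg/L
Dose 5 (490 mg at t=36 h): 490·exp(−0.08664·31) = 33.397 mg/L
Dose 6 (155 mg at t=45 h): 155·exp(−0.08664·22) = 23.041 mg/L
Dose 7 (230 mg at t=54 h): 230·exp(−0.08664·13) = 74.568 mg/L
Dose 8 (285 mg at t=63 h): 285·exp(−0.08664·4) = 201.525 mg/L
C(67) = 0.301 + 2.431 + 3.224 + 1.875 + 33.397 + 23.041 + 74.568 + 201.525 = 340.362 mg/L

340.362 mg/L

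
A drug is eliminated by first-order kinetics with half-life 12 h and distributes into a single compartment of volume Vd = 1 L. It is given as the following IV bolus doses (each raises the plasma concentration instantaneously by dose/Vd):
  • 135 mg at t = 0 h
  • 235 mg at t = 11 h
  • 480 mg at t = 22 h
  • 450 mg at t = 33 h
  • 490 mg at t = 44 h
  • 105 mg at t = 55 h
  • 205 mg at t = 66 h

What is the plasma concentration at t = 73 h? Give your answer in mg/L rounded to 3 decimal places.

344.122 mg/L

k = ln 2 / 12 = 0.05776 per h
Dose 1 (135 mg at t=0 h): 135·exp(−0.05776·73) = 1.991 mg/L
Dose 2 (235 mg at t=11 h): 235·exp(−0.05776·62) = 6.543 mg/L
Dose 3 (480 mg at t=22 h): 480·exp(−0.05776·51) = 25.227 mg/L
Dose 4 (450 mg at t=33 h): 450·exp(−0.05776·40) = 44.646 mg/L
Dose 5 (490 mg at t=44 h): 490·exp(−0.05776·29) = 91.771 mg/L
Dose 6 (105 mg at t=55 h): 105·exp(−0.05776·18) = 37.123 mg/L
Dose 7 (205 mg at t=66 h): 205·exp(−0.05776·7) = 136.821 mg/L
C(73) = 1.991 + 6.543 + 25.227 + 44.646 + 91.771 + 37.123 + 136.821 = 344.122 mg/L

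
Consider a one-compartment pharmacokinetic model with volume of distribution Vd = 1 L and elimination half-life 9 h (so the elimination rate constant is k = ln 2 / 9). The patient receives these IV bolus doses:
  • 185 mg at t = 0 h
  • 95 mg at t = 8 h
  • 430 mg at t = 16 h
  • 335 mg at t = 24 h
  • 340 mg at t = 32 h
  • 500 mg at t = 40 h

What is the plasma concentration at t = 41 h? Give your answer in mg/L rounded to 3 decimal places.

k = ln 2 / 9 = 0.07702 per h
Dose 1 (185 mg at t=0 h): 185·exp(−0.07702·41) = 7.867 mg/L
Dose 2 (95 mg at t=8 h): 95·exp(−0.07702·33) = 7.481 mg/L
Dose 3 (430 mg at t=16 h): 430·exp(−0.07702·25) = 62.701 mg/L
Dose 4 (335 mg at t=24 h): 335·exp(−0.07702·17) = 90.455 mg/L
Dose 5 (340 mg at t=32 h): 340·exp(−0.07702·9) = 170.000 mg/L
Dose 6 (500 mg at t=40 h): 500·exp(−0.07702·1) = 462.937 mg/L
C(41) = 7.867 + 7.481 + 62.701 + 90.455 + 170.000 + 462.937 = 801.441 mg/L

801.441 mg/L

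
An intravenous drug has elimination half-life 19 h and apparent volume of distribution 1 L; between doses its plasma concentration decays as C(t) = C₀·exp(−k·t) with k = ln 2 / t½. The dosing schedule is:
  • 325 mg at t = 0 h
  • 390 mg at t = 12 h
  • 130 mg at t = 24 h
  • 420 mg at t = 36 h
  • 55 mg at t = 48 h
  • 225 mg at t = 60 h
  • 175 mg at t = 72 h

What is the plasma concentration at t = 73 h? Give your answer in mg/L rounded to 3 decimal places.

k = ln 2 / 19 = 0.03648 per h
Dose 1 (325 mg at t=0 h): 325·exp(−0.03648·73) = 22.662 mg/L
Dose 2 (390 mg at t=12 h): 390·exp(−0.03648·61) = 42.131 mg/L
Dose 3 (130 mg at t=24 h): 130·exp(−0.03648·49) = 21.757 mg/L
Dose 4 (420 mg at t=36 h): 420·exp(−0.03648·37) = 108.901 mg/L
Dose 5 (55 mg at t=48 h): 55·exp(−0.03648·25) = 22.094 mg/L
Dose 6 (225 mg at t=60 h): 225·exp(−0.03648·13) = 140.028 mg/L
Dose 7 (175 mg at t=72 h): 175·exp(−0.03648·1) = 168.731 mg/L
C(73) = 22.662 + 42.131 + 21.757 + 108.901 + 22.094 + 140.028 + 168.731 = 526.304 mg/L

526.304 mg/L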